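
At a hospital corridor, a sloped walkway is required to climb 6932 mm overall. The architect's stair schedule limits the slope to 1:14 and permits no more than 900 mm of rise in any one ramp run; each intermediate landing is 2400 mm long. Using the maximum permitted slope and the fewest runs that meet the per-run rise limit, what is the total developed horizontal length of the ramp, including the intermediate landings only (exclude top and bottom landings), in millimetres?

6932 / 900 = 7.702 → round up to 8 ramp runs. That means 7 intermediate landings.
Horizontal run for 6932 mm of rise at 1:14 is 6932 × 14 = 97048 mm.
Intermediate landings: 7 × 2400 = 16800 mm.
Developed length = 97048 + 16800 = 113848 mm.

113848 mm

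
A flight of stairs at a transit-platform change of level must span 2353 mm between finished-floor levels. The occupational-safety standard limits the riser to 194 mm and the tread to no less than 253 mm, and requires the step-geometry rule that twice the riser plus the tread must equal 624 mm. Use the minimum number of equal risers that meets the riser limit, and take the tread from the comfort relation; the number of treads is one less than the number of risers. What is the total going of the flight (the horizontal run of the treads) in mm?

At most 194 each: 2353/194 = 12.13, giving 13 risers.
Each riser is 2353/13 = 181 mm (≤ 194 mm).
T = 624 − 2·181 = 262 mm, which satisfies the 253 mm minimum.
13 risers give 12 treads; going = 12 × 262 = 3144 mm.

3144 mm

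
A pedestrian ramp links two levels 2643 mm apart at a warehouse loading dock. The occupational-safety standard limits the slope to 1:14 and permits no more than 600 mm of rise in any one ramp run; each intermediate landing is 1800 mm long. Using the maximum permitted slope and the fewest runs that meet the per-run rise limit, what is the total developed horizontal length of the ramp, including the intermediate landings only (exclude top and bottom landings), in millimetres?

2643 / 600 = 4.405 → round up to 5 ramp runs. That means 4 intermediate landings.
Ramp run (horizontal) at 1:14: 2643 × 14 = 37002 mm.
Intermediate landings: 4 × 1800 = 7200 mm.
Total developed length = 37002 + 7200 = 44202 mm.

44202 mm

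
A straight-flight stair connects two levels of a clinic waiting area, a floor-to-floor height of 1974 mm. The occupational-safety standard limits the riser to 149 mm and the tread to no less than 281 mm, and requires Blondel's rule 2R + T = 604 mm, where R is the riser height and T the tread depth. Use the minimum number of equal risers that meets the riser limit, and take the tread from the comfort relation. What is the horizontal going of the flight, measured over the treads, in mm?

1974 / 149 = 13.25, so 14 risers are needed.
Riser R = 1974 / 14 = 141 mm, within the 149 mm limit.
T = 604 − 2·141 = 322 mm, which satisfies the 281 mm minimum.
Treads = 14 − 1 = 13; going = 13 × 322 = 4186 mm.

4186 mm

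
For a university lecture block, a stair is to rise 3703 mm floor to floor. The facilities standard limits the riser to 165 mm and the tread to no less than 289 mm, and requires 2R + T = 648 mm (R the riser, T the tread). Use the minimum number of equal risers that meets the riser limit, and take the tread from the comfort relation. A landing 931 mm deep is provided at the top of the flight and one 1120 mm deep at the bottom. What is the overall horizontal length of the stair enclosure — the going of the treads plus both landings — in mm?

3703 / 165 = 22.44, so 23 risers are needed.
Riser R = 3703 / 23 = 161 mm, within the 165 mm limit.
From 2R + T = 648: T = 648 − 322 = 326 mm.
Treads = 23 − 1 = 22; going = 22 × 326 = 7172 mm.
Enclosure = 7172 + 931 + 1120 = 9223 mm.

9223 mm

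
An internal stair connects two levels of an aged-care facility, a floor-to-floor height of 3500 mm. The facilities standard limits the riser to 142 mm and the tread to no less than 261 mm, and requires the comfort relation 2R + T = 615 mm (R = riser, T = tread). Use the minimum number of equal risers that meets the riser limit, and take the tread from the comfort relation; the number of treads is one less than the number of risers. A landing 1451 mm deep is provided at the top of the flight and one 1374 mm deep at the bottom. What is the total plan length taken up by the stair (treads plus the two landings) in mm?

⌈3500/142⌉ = 25 risers.
R = 3500 ÷ 25 = 140 mm.
Tread T = 615 − 2 × 140 = 335 mm (≥ 261 mm).
25 risers give 24 treads; going = 24 × 335 = 8040 mm.
Add landings: 8040 + 1451 + 1374 = 10865 mm.

10865 mm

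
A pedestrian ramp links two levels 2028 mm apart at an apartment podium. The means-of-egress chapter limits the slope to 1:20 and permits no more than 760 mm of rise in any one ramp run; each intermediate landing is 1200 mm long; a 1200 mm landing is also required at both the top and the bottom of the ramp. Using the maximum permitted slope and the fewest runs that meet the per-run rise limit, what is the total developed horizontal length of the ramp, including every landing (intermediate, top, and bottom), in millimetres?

45360 mm

At most 760 each: 2028/760 = 2.67, giving 3 ramp runs. That means 2 intermediate landings.
Horizontal run for 2028 mm of rise at 1:20 is 2028 × 20 = 40560 mm.
2 intermediate landings contribute 2 × 1200 = 2400 mm.
Top and bottom landings: 2 × 1200 = 2400 mm.
Total = 40560 + 2400 + 2400 = 45360 mm.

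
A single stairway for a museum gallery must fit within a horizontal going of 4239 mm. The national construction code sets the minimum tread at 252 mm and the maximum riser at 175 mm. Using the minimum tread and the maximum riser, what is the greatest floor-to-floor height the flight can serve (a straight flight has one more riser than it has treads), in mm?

Treads that fit: ⌊4239 / 252⌋ = 16.
Risers = treads + 1 = 17.
Maximum height = 17 × 175 = 2975 mm.

2975 mm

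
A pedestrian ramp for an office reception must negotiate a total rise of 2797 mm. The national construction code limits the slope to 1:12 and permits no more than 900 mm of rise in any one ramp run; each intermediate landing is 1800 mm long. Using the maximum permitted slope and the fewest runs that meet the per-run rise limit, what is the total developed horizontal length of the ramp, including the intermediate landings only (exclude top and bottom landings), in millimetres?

38964 mm

2797 / 900 = 3.108 → round up to 4 ramp runs. That means 3 intermediate landings.
Horizontal run for 2797 mm of rise at 1:12 is 2797 × 12 = 33564 mm.
3 intermediate landings contribute 3 × 1800 = 5400 mm.
Total developed length = 33564 + 5400 = 38964 mm.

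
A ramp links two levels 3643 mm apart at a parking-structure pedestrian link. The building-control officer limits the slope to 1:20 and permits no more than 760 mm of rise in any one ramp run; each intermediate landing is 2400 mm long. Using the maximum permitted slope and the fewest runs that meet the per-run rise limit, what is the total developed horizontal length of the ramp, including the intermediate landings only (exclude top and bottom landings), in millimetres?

82460 mm

⌈3643/760⌉ = 5 ramp runs. That means 4 intermediate landings.
Horizontal run for 3643 mm of rise at 1:20 is 3643 × 20 = 72860 mm.
4 intermediate landings contribute 4 × 2400 = 9600 mm.
Total developed length = 72860 + 9600 = 82460 mm.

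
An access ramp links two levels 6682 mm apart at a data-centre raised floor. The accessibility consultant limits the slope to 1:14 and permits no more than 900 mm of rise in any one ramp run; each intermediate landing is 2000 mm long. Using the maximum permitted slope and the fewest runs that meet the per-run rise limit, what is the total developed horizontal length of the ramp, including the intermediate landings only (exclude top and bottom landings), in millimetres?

107548 mm

6682 / 900 = 7.424 → round up to 8 ramp runs. That means 7 intermediate landings.
Ramp run (horizontal) at 1:14: 6682 × 14 = 93548 mm.
7 intermediate landings contribute 7 × 2000 = 14000 mm.
Total developed length = 93548 + 14000 = 107548 mm.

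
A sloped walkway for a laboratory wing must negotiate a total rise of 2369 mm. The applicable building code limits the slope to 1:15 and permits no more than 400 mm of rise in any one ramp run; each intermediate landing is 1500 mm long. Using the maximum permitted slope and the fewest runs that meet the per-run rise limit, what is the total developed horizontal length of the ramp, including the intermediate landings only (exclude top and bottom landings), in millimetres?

43035 mm

At most 400 each: 2369/400 = 5.92, giving 6 ramp runs. That means 5 intermediate landings.
Horizontal run for 2369 mm of rise at 1:15 is 2369 × 15 = 35535 mm.
5 intermediate landings contribute 5 × 1500 = 7500 mm.
Developed length = 35535 + 7500 = 43035 mm.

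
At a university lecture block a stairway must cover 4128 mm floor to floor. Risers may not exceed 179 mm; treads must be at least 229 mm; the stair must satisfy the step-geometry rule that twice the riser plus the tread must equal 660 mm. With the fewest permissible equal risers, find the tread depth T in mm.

316 mm

⌈4128/179⌉ = 24 risers.
Each riser is 4128/24 = 172 mm (≤ 179 mm).
Tread T = 660 − 2 × 172 = 316 mm (≥ 229 mm).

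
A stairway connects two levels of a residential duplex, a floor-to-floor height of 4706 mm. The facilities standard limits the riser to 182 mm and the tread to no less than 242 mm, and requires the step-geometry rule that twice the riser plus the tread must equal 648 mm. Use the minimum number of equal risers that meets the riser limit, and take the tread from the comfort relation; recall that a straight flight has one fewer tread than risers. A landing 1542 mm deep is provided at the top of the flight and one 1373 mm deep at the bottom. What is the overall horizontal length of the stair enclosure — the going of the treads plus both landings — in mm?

4706 / 182 = 25.86, so 26 risers are needed.
R = 4706 ÷ 26 = 181 mm.
Tread T = 648 − 2 × 181 = 286 mm (≥ 242 mm).
26 risers give 25 treads; going = 25 × 286 = 7150 mm.
Enclosure = 7150 + 1542 + 1373 = 10065 mm.

10065 mm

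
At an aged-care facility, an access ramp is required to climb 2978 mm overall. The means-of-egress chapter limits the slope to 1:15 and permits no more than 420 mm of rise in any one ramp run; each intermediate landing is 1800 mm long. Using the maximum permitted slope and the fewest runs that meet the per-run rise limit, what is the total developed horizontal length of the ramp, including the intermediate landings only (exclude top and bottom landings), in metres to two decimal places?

2978 / 420 = 7.090 → round up to 8 ramp runs. That means 7 intermediate landings.
Horizontal run for 2978 mm of rise at 1:15 is 2978 × 15 = 44670 mm.
7 intermediate landings contribute 7 × 1800 = 12600 mm.
Developed length = 44670 + 12600 = 57270 mm.
= 57.27 m.

57.27 m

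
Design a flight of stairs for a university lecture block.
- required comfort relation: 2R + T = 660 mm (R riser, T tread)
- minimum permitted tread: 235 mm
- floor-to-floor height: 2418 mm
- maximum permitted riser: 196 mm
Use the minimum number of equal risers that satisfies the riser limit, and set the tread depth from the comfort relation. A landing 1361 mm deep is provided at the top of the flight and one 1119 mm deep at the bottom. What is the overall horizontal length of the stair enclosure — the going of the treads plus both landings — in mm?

5936 mm

2418 / 196 = 12.34, so 13 risers are needed.
Riser R = 2418 / 13 = 186 mm, within the 196 mm limit.
Tread T = 660 − 2 × 186 = 288 mm (≥ 235 mm).
13 risers give 12 treads; going = 12 × 288 = 3456 mm.
Enclosure = 3456 + 1361 + 1119 = 5936 mm.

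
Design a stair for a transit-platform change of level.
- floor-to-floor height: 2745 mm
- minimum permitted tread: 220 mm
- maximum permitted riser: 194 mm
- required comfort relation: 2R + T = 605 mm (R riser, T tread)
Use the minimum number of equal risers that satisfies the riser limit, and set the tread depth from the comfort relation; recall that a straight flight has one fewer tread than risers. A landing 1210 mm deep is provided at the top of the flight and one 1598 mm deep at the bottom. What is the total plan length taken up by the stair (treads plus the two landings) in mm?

2745 / 194 = 14.149 → round up to 15 risers.
R = 2745 ÷ 15 = 183 mm.
From 2R + T = 605: T = 605 − 366 = 239 mm.
15 risers give 14 treads; going = 14 × 239 = 3346 mm.
Enclosure = 3346 + 1210 + 1598 = 6154 mm.

6154 mm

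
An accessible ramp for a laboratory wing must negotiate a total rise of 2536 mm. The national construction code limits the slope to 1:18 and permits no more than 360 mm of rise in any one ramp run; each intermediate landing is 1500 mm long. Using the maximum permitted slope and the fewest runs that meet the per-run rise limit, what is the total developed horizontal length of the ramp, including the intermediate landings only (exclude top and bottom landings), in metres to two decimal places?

56.15 m

⌈2536/360⌉ = 8 ramp runs. That means 7 intermediate landings.
Ramp run (horizontal) at 1:18: 2536 × 18 = 45648 mm.
Intermediate landings: 7 × 1500 = 10500 mm.
Total developed length = 45648 + 10500 = 56148 mm.
= 56.15 m.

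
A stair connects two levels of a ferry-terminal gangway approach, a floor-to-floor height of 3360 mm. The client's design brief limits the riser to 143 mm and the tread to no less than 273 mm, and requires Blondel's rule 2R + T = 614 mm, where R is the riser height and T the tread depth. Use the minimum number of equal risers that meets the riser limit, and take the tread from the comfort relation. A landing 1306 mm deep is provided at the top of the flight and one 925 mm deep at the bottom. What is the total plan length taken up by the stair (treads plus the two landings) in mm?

3360 / 143 = 23.497 → round up to 24 risers.
Riser R = 3360 / 24 = 140 mm, within the 143 mm limit.
From 2R + T = 614: T = 614 − 280 = 334 mm.
Going = (24 − 1) × 334 = 7682 mm.
Enclosure = 7682 + 1306 + 925 = 9913 mm.

9913 mm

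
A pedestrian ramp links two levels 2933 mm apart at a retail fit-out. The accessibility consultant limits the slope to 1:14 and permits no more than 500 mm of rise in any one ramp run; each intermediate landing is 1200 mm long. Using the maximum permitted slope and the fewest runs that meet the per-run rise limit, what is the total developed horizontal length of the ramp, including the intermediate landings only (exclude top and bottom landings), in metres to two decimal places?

47.06 m

2933 / 500 = 5.866 → round up to 6 ramp runs. That means 5 intermediate landings.
Ramp run (horizontal) at 1:14: 2933 × 14 = 41062 mm.
Intermediate landings: 5 × 1200 = 6000 mm.
Total developed length = 41062 + 6000 = 47062 mm.
= 47.06 m.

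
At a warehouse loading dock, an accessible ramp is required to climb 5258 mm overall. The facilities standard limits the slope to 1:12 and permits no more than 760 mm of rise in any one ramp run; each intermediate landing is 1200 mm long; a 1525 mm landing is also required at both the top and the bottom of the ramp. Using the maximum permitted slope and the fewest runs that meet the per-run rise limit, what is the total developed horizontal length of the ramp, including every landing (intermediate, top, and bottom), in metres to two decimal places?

73.35 m

5258 / 760 = 6.92, so 7 ramp runs are needed. That means 6 intermediate landings.
Ramp run (horizontal) at 1:12: 5258 × 12 = 63096 mm.
6 intermediate landings contribute 6 × 1200 = 7200 mm.
Top and bottom landings: 2 × 1525 = 3050 mm.
Total = 63096 + 7200 + 3050 = 73346 mm.
= 73.35 m.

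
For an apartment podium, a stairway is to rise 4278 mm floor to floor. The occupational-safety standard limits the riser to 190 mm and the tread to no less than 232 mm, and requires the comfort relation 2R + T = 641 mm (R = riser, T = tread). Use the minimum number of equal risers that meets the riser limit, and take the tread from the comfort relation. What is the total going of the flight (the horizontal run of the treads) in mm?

5918 mm

4278 / 190 = 22.516 → round up to 23 risers.
R = 4278 ÷ 23 = 186 mm.
T = 641 − 2·186 = 269 mm, which satisfies the 232 mm minimum.
23 risers give 22 treads; going = 22 × 269 = 5918 mm.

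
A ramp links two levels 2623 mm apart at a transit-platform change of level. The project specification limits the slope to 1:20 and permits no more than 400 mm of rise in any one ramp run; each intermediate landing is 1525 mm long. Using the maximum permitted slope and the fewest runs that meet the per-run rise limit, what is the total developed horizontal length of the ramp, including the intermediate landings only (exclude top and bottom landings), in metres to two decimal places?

2623 / 400 = 6.558 → round up to 7 ramp runs. That means 6 intermediate landings.
Horizontal run for 2623 mm of rise at 1:20 is 2623 × 20 = 52460 mm.
6 intermediate landings contribute 6 × 1525 = 9150 mm.
Total developed length = 52460 + 9150 = 61610 mm.
= 61.61 m.

61.61 m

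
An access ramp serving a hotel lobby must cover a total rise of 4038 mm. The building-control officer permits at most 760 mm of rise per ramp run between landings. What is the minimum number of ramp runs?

4038 / 760 = 5.313 → round up to 6 ramp runs.

6 runs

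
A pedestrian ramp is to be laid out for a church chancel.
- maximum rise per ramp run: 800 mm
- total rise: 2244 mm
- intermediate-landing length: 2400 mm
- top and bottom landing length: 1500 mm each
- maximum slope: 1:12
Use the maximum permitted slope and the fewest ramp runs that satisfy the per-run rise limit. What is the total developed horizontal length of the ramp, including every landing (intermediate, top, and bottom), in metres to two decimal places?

34.73 m

2244 / 800 = 2.81, so 3 ramp runs are needed. That means 2 intermediate landings.
Ramp run (horizontal) at 1:12: 2244 × 12 = 26928 mm.
Intermediate landings: 2 × 2400 = 4800 mm.
Top and bottom landings: 2 × 1500 = 3000 mm.
Total = 26928 + 4800 + 3000 = 34728 mm.
= 34.73 m.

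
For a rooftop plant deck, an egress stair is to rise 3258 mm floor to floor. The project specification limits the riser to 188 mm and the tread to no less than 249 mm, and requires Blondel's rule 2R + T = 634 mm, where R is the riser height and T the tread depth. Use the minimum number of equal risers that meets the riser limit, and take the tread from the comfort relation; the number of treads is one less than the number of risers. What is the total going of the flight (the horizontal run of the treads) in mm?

⌈3258/188⌉ = 18 risers.
Riser R = 3258 / 18 = 181 mm, within the 188 mm limit.
From 2R + T = 634: T = 634 − 362 = 272 mm.
Treads = 18 − 1 = 17; going = 17 × 272 = 4624 mm.

4624 mm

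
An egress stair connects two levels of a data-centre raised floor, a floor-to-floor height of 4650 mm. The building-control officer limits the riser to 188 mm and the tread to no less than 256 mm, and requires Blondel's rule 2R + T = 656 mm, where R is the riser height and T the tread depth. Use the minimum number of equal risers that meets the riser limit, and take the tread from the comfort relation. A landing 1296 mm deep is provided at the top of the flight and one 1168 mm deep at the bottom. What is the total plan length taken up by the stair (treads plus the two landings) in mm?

9280 mm

4650 / 188 = 24.734 → round up to 25 risers.
R = 4650 ÷ 25 = 186 mm.
Tread T = 656 − 2 × 186 = 284 mm (≥ 256 mm).
25 risers give 24 treads; going = 24 × 284 = 6816 mm.
Add landings: 6816 + 1296 + 1168 = 9280 mm.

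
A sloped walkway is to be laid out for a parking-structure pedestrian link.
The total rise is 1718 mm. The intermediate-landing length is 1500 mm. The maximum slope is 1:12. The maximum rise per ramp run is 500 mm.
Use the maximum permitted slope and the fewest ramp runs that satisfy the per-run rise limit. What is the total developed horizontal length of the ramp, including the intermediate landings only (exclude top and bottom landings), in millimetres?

25116 mm

At most 500 each: 1718/500 = 3.44, giving 4 ramp runs. That means 3 intermediate landings.
Horizontal run for 1718 mm of rise at 1:12 is 1718 × 12 = 20616 mm.
Intermediate landings: 3 × 1500 = 4500 mm.
Total developed length = 20616 + 4500 = 25116 mm.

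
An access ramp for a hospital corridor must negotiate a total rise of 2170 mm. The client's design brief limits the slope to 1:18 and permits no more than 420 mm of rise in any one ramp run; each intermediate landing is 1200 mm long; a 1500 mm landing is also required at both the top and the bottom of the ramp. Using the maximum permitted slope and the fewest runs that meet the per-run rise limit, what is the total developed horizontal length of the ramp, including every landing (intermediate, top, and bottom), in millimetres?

⌈2170/420⌉ = 6 ramp runs. That means 5 intermediate landings.
Horizontal run for 2170 mm of rise at 1:18 is 2170 × 18 = 39060 mm.
Intermediate landings: 5 × 1200 = 6000 mm.
Top and bottom landings: 2 × 1500 = 3000 mm.
Total = 39060 + 6000 + 3000 = 48060 mm.

48060 mm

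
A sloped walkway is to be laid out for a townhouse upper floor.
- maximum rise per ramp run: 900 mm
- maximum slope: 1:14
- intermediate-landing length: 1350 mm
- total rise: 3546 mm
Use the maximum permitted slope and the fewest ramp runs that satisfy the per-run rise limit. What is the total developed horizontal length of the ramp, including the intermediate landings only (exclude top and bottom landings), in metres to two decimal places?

53.69 m

3546 / 900 = 3.94, so 4 ramp runs are needed. That means 3 intermediate landings.
Ramp run (horizontal) at 1:14: 3546 × 14 = 49644 mm.
Intermediate landings: 3 × 1350 = 4050 mm.
Total developed length = 49644 + 4050 = 53694 mm.
= 53.69 m.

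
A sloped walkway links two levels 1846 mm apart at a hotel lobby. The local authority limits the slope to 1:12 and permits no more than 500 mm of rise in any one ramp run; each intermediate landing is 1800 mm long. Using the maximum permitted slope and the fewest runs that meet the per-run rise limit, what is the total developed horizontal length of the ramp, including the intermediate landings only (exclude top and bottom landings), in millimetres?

At most 500 each: 1846/500 = 3.69, giving 4 ramp runs. That means 3 intermediate landings.
Horizontal run for 1846 mm of rise at 1:12 is 1846 × 12 = 22152 mm.
Intermediate landings: 3 × 1800 = 5400 mm.
Developed length = 22152 + 5400 = 27552 mm.

27552 mm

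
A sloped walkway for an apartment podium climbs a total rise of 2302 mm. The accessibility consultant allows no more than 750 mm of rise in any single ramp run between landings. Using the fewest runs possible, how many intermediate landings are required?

3 intermediate landings

2302 / 750 = 3.07, so 4 ramp runs are needed.
4 runs are separated by 3 intermediate landings.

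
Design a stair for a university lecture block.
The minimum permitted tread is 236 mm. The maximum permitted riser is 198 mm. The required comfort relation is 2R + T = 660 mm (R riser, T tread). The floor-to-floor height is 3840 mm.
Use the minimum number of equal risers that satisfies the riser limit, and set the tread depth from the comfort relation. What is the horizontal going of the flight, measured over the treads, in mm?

3840 / 198 = 19.39, so 20 risers are needed.
Each riser is 3840/20 = 192 mm (≤ 198 mm).
Tread T = 660 − 2 × 192 = 276 mm (≥ 236 mm).
Treads = 20 − 1 = 19; going = 19 × 276 = 5244 mm.

5244 mm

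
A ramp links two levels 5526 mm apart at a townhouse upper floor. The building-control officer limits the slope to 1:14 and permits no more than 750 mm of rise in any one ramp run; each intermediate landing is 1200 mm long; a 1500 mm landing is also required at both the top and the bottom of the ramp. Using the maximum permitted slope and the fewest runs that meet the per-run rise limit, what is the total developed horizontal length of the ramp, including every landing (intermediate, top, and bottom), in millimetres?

⌈5526/750⌉ = 8 ramp runs. That means 7 intermediate landings.
Horizontal run for 5526 mm of rise at 1:14 is 5526 × 14 = 77364 mm.
Intermediate landings: 7 × 1200 = 8400 mm.
Top and bottom landings: 2 × 1500 = 3000 mm.
Total = 77364 + 8400 + 3000 = 88764 mm.

88764 mm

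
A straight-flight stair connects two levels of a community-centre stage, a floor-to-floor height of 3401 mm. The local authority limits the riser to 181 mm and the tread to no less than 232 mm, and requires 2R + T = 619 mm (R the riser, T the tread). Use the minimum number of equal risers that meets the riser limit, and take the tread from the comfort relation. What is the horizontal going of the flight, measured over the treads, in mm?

3401 / 181 = 18.790 → round up to 19 risers.
Riser R = 3401 / 19 = 179 mm, within the 181 mm limit.
Tread T = 619 − 2 × 179 = 261 mm (≥ 232 mm).
19 risers give 18 treads; going = 18 × 261 = 4698 mm.

4698 mm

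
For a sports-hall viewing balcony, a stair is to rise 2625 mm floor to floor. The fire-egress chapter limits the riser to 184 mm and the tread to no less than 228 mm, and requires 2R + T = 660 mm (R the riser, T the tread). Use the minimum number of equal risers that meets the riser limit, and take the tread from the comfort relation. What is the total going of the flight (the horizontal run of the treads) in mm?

2625 / 184 = 14.266 → round up to 15 risers.
R = 2625 ÷ 15 = 175 mm.
T = 660 − 2·175 = 310 mm, which satisfies the 228 mm minimum.
Going = (15 − 1) × 310 = 4340 mm.

4340 mm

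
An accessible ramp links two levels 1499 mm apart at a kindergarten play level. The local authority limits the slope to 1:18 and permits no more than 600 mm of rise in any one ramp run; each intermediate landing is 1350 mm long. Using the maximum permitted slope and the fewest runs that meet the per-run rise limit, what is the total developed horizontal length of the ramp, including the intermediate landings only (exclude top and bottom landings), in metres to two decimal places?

29.68 m

1499 / 600 = 2.498 → round up to 3 ramp runs. That means 2 intermediate landings.
Horizontal run for 1499 mm of rise at 1:18 is 1499 × 18 = 26982 mm.
Intermediate landings: 2 × 1350 = 2700 mm.
Developed length = 26982 + 2700 = 29682 mm.
= 29.68 m.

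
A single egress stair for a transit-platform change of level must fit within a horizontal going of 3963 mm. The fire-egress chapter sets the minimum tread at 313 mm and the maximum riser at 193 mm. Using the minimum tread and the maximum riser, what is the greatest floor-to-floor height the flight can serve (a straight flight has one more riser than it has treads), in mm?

Treads that fit: ⌊3963 / 313⌋ = 12.
Risers = treads + 1 = 13.
Maximum height = 13 × 193 = 2509 mm.

2509 mm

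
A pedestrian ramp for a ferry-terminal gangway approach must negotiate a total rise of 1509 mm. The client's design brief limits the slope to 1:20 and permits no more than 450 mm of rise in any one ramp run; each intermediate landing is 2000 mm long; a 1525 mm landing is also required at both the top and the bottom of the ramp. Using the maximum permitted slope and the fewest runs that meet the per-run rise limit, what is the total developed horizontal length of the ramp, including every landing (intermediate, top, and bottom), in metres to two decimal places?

39.23 m

1509 / 450 = 3.35, so 4 ramp runs are needed. That means 3 intermediate landings.
Horizontal run for 1509 mm of rise at 1:20 is 1509 × 20 = 30180 mm.
3 intermediate landings contribute 3 × 2000 = 6000 mm.
Top and bottom landings: 2 × 1525 = 3050 mm.
Total = 30180 + 6000 + 3050 = 39230 mm.
= 39.23 m.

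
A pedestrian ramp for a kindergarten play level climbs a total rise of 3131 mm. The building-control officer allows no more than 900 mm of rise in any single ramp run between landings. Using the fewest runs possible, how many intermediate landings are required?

3 intermediate landings

⌈3131/900⌉ = 4 ramp runs.
4 runs are separated by 3 intermediate landings.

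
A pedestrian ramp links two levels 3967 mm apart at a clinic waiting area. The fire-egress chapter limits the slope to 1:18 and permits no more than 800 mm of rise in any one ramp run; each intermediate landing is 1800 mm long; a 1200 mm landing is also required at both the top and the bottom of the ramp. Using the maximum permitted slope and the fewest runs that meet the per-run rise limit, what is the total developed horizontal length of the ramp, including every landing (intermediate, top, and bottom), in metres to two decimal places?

81.01 m

3967 / 800 = 4.959 → round up to 5 ramp runs. That means 4 intermediate landings.
Ramp run (horizontal) at 1:18: 3967 × 18 = 71406 mm.
4 intermediate landings contribute 4 × 1800 = 7200 mm.
Top and bottom landings: 2 × 1200 = 2400 mm.
Total = 71406 + 7200 + 2400 = 81006 mm.
= 81.01 m.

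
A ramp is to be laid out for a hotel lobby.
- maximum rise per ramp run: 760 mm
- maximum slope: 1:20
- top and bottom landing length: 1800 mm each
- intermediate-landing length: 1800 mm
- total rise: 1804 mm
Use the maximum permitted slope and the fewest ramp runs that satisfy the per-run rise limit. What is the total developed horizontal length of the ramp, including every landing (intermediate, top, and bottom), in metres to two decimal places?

43.28 m

⌈1804/760⌉ = 3 ramp runs. That means 2 intermediate landings.
Ramp run (horizontal) at 1:20: 1804 × 20 = 36080 mm.
Intermediate landings: 2 × 1800 = 3600 mm.
Top and bottom landings: 2 × 1800 = 3600 mm.
Total = 36080 + 3600 + 3600 = 43280 mm.
= 43.28 m.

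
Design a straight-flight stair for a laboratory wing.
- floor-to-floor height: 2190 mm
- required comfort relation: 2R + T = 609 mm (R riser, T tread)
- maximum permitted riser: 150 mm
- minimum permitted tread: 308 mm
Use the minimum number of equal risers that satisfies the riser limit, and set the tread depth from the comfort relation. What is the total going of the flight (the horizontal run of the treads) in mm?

4438 mm

2190 / 150 = 14.600 → round up to 15 risers.
Each riser is 2190/15 = 146 mm (≤ 150 mm).
T = 609 − 2·146 = 317 mm, which satisfies the 308 mm minimum.
15 risers give 14 treads; going = 14 × 317 = 4438 mm.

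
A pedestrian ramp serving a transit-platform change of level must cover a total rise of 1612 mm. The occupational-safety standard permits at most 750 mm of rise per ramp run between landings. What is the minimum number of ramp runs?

3 runs

1612 / 750 = 2.149 → round up to 3 ramp runs.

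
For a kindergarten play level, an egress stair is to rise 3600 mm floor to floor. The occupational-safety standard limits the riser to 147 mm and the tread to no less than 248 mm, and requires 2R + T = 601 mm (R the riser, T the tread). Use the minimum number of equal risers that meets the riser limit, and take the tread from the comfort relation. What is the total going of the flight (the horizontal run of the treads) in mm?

At most 147 each: 3600/147 = 24.49, giving 25 risers.
Riser R = 3600 / 25 = 144 mm, within the 147 mm limit.
Tread T = 601 − 2 × 144 = 313 mm (≥ 248 mm).
Treads = 25 − 1 = 24; going = 24 × 313 = 7512 mm.

7512 mm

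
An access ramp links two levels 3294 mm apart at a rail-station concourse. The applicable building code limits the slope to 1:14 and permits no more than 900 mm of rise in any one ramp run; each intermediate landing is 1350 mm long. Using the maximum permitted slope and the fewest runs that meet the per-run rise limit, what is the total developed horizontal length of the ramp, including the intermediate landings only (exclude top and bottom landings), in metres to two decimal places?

3294 / 900 = 3.660 → round up to 4 ramp runs. That means 3 intermediate landings.
Ramp run (horizontal) at 1:14: 3294 × 14 = 46116 mm.
Intermediate landings: 3 × 1350 = 4050 mm.
Total developed length = 46116 + 4050 = 50166 mm.
= 50.17 m.

50.17 m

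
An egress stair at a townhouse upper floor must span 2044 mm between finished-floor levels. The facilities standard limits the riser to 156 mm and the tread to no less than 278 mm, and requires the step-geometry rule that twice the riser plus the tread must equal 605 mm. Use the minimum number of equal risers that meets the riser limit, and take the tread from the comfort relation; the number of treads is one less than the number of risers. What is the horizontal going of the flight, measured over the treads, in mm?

⌈2044/156⌉ = 14 risers.
Each riser is 2044/14 = 146 mm (≤ 156 mm).
Tread T = 605 − 2 × 146 = 313 mm (≥ 278 mm).
Going = (14 − 1) × 313 = 4069 mm.

4069 mm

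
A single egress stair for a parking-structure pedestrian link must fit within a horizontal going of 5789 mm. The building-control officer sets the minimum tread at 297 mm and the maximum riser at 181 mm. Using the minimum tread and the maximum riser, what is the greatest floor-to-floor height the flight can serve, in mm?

5789 / 297 = 19.49, so 19 treads fit.
Risers = treads + 1 = 20.
Maximum height = 20 × 181 = 3620 mm.

3620 mm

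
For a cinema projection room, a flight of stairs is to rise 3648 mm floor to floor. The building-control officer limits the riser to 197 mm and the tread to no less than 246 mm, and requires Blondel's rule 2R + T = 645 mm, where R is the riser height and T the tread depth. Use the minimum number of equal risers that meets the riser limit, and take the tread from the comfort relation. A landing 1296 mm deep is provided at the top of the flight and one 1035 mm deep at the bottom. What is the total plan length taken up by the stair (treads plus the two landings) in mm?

At most 197 each: 3648/197 = 18.52, giving 19 risers.
Each riser is 3648/19 = 192 mm (≤ 197 mm).
Tread T = 645 − 2 × 192 = 261 mm (≥ 246 mm).
19 risers give 18 treads; going = 18 × 261 = 4698 mm.
Add landings: 4698 + 1296 + 1035 = 7029 mm.

7029 mm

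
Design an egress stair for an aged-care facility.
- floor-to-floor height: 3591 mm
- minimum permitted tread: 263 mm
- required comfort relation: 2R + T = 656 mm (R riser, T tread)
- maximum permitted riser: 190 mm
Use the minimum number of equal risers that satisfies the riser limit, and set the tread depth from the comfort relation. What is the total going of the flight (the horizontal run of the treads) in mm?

3591 / 190 = 18.900 → round up to 19 risers.
R = 3591 ÷ 19 = 189 mm.
T = 656 − 2·189 = 278 mm, which satisfies the 263 mm minimum.
Treads = 19 − 1 = 18; going = 18 × 278 = 5004 mm.

5004 mm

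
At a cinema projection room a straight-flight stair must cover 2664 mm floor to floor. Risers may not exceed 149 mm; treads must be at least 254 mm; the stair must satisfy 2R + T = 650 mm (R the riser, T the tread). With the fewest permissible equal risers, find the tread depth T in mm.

354 mm

2664 / 149 = 17.88, so 18 risers are needed.
Each riser is 2664/18 = 148 mm (≤ 149 mm).
From 2R + T = 650: T = 650 − 296 = 354 mm.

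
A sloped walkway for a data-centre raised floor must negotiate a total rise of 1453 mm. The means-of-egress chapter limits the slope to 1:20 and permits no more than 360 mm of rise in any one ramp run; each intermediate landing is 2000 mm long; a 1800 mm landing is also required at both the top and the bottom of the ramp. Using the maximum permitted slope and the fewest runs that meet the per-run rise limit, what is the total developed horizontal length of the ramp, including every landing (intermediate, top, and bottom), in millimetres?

1453 / 360 = 4.036 → round up to 5 ramp runs. That means 4 intermediate landings.
Ramp run (horizontal) at 1:20: 1453 × 20 = 29060 mm.
4 intermediate landings contribute 4 × 2000 = 8000 mm.
Top and bottom landings: 2 × 1800 = 3600 mm.
Total = 29060 + 8000 + 3600 = 40660 mm.

40660 mm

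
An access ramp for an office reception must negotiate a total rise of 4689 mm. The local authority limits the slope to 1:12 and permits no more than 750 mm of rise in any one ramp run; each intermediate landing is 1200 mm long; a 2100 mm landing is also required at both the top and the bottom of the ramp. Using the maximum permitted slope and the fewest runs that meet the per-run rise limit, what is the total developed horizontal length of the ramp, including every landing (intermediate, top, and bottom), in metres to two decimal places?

67.67 m

⌈4689/750⌉ = 7 ramp runs. That means 6 intermediate landings.
Horizontal run for 4689 mm of rise at 1:12 is 4689 × 12 = 56268 mm.
6 intermediate landings contribute 6 × 1200 = 7200 mm.
Top and bottom landings: 2 × 2100 = 4200 mm.
Total = 56268 + 7200 + 4200 = 67668 mm.
= 67.67 m.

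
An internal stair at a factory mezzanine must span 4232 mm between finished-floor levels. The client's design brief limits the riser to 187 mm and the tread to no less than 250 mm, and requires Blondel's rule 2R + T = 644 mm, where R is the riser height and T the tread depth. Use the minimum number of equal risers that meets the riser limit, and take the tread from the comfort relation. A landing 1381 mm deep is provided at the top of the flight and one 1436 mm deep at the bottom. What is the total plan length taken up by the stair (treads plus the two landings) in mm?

⌈4232/187⌉ = 23 risers.
Riser R = 4232 / 23 = 184 mm, within the 187 mm limit.
Tread T = 644 − 2 × 184 = 276 mm (≥ 250 mm).
Going = (23 − 1) × 276 = 6072 mm.
Enclosure = 6072 + 1381 + 1436 = 8889 mm.

8889 mm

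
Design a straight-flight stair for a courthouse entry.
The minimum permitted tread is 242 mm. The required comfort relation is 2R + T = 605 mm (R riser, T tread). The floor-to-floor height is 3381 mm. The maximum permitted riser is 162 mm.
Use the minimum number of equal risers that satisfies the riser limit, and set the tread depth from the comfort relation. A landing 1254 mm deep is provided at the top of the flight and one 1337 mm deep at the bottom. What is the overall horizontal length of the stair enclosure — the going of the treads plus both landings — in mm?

8251 mm

3381 / 162 = 20.870 → round up to 21 risers.
Each riser is 3381/21 = 161 mm (≤ 162 mm).
T = 605 − 2·161 = 283 mm, which satisfies the 242 mm minimum.
Treads = 21 − 1 = 20; going = 20 × 283 = 5660 mm.
Enclosure = 5660 + 1254 + 1337 = 8251 mm.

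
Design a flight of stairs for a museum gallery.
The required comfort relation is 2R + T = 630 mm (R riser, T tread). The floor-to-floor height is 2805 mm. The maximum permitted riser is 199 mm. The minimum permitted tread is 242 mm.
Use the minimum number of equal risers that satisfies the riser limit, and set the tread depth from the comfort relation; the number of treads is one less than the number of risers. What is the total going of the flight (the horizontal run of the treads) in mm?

⌈2805/199⌉ = 15 risers.
Each riser is 2805/15 = 187 mm (≤ 199 mm).
From 2R + T = 630: T = 630 − 374 = 256 mm.
15 risers give 14 treads; going = 14 × 256 = 3584 mm.

3584 mm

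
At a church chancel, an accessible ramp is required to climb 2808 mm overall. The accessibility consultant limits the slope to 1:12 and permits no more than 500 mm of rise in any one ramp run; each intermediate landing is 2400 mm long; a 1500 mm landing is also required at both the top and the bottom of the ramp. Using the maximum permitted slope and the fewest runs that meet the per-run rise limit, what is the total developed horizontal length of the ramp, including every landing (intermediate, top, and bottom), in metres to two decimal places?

At most 500 each: 2808/500 = 5.62, giving 6 ramp runs. That means 5 intermediate landings.
Ramp run (horizontal) at 1:12: 2808 × 12 = 33696 mm.
Intermediate landings: 5 × 2400 = 12000 mm.
Top and bottom landings: 2 × 1500 = 3000 mm.
Total = 33696 + 12000 + 3000 = 48696 mm.
= 48.70 m.

48.70 m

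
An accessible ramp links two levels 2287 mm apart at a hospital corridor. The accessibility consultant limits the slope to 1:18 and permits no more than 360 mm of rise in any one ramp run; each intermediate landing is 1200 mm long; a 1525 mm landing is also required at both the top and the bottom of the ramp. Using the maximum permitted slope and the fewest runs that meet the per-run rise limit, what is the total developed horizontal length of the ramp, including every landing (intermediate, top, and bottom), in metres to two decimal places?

2287 / 360 = 6.35, so 7 ramp runs are needed. That means 6 intermediate landings.
Horizontal run for 2287 mm of rise at 1:18 is 2287 × 18 = 41166 mm.
Intermediate landings: 6 × 1200 = 7200 mm.
Top and bottom landings: 2 × 1525 = 3050 mm.
Total = 41166 + 7200 + 3050 = 51416 mm.
= 51.42 m.

51.42 m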